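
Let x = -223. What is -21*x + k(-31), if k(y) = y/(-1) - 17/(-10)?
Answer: 47157/10 ≈ 4715.7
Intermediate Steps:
k(y) = 17/10 - y (k(y) = y*(-1) - 17*(-⅒) = -y + 17/10 = 17/10 - y)
-21*x + k(-31) = -21*(-223) + (17/10 - 1*(-31)) = 4683 + (17/10 + 31) = 4683 + 327/10 = 47157/10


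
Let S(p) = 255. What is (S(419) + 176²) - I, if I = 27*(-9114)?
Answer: 277309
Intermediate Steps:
I = -246078
(S(419) + 176²) - I = (255 + 176²) - 1*(-246078) = (255 + 30976) + 246078 = 31231 + 246078 = 277309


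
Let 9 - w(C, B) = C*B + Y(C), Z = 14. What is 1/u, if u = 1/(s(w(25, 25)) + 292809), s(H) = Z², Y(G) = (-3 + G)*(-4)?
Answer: 293005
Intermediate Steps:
Y(G) = 12 - 4*G
w(C, B) = -3 + 4*C - B*C (w(C, B) = 9 - (C*B + (12 - 4*C)) = 9 - (B*C + (12 - 4*C)) = 9 - (12 - 4*C + B*C) = 9 + (-12 + 4*C - B*C) = -3 + 4*C - B*C)
s(H) = 196 (s(H) = 14² = 196)
u = 1/293005 (u = 1/(196 + 292809) = 1/293005 ≈ 3.4129e-6)
1/u = 1/(1/293005) = 293005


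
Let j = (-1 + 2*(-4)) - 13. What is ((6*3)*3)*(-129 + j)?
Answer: -8154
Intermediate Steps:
j = -22 (j = (-1 - 8) - 13 = -9 - 13 = -22)
((6*3)*3)*(-129 + j) = ((6*3)*3)*(-129 - 22) = (18*3)*(-151) = 54*(-151) = -8154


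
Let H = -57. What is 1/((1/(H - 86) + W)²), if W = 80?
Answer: 20449/130850721 ≈ 0.00015628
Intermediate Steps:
1/((1/(H - 86) + W)²) = 1/((1/(-57 - 86) + 80)²) = 1/((1/(-143) + 80)²) = 1/((-1/143 + 80)²) = 1/((11439/143)²) = 1/(130850721/20449) = 20449/130850721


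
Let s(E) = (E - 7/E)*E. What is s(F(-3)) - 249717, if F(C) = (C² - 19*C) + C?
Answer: -245755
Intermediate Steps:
F(C) = C² - 18*C
s(E) = E*(E - 7/E)
s(F(-3)) - 249717 = (-7 + (-3*(-18 - 3))²) - 249717 = (-7 + (-3*(-21))²) - 249717 = (-7 + 63²) - 249717 = (-7 + 3969) - 249717 = 3962 - 249717 = -245755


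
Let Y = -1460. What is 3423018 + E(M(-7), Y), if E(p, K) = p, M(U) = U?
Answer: 3423011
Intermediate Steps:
3423018 + E(M(-7), Y) = 3423018 - 7 = 3423011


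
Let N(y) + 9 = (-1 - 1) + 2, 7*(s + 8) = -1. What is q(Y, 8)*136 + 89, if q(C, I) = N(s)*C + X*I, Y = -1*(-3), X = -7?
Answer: -11199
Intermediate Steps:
s = -57/7 (s = -8 + (⅐)*(-1) = -8 - ⅐ = -57/7 ≈ -8.1429)
Y = 3
N(y) = -9 (N(y) = -9 + ((-1 - 1) + 2) = -9 + (-2 + 2) = -9 + 0 = -9)
q(C, I) = -9*C - 7*I
q(Y, 8)*136 + 89 = (-9*3 - 7*8)*136 + 89 = (-27 - 56)*136 + 89 = -83*136 + 89 = -11288 + 89 = -11199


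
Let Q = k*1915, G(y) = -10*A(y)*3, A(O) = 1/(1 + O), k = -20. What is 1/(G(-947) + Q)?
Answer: -473/18115885 ≈ -2.6110e-5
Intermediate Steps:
G(y) = -30/(1 + y) (G(y) = -10/(1 + y)*3 = -30/(1 + y))
Q = -38300 (Q = -20*1915 = -38300)
1/(G(-947) + Q) = 1/(-30/(1 - 947) - 38300) = 1/(-30/(-946) - 38300) = 1/(-30*(-1/946) - 38300) = 1/(15/473 - 38300) = 1/(-18115885/473) = -473/18115885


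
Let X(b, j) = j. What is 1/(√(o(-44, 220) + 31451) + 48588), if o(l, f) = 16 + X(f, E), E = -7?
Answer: 12147/590190571 - 11*√65/1180381142 ≈ 2.0506e-5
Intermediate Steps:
o(l, f) = 9 (o(l, f) = 16 - 7 = 9)
1/(√(o(-44, 220) + 31451) + 48588) = 1/(√(9 + 31451) + 48588) = 1/(√31460 + 48588) = 1/(22*√65 + 48588) = 1/(48588 + 22*√65)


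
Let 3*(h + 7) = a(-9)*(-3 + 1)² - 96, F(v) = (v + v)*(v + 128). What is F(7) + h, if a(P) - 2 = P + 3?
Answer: 5537/3 ≈ 1845.7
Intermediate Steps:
a(P) = 5 + P (a(P) = 2 + (P + 3) = 2 + (3 + P) = 5 + P)
F(v) = 2*v*(128 + v) (F(v) = (2*v)*(128 + v) = 2*v*(128 + v))
h = -133/3 (h = -7 + ((5 - 9)*(-3 + 1)² - 96)/3 = -7 + (-4*(-2)² - 96)/3 = -7 + (-4*4 - 96)/3 = -7 + (-16 - 96)/3 = -7 + (⅓)*(-112) = -7 - 112/3 = -133/3 ≈ -44.333)
F(7) + h = 2*7*(128 + 7) - 133/3 = 2*7*135 - 133/3 = 1890 - 133/3 = 5537/3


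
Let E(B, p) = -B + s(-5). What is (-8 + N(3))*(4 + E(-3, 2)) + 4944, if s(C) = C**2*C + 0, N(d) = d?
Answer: 5534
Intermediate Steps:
s(C) = C**3 (s(C) = C**3 + 0 = C**3)
E(B, p) = -125 - B (E(B, p) = -B + (-5)**3 = -B - 125 = -125 - B)
(-8 + N(3))*(4 + E(-3, 2)) + 4944 = (-8 + 3)*(4 + (-125 - 1*(-3))) + 4944 = -5*(4 + (-125 + 3)) + 4944 = -5*(4 - 122) + 4944 = -5*(-118) + 4944 = 590 + 4944 = 5534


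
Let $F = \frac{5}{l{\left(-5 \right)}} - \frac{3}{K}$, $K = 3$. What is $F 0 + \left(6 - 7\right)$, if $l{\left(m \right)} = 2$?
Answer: $-1$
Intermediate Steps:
$F = \frac{3}{2}$ ($F = \frac{5}{2} - \frac{3}{3} = 5 \cdot \frac{1}{2} - 1 = \frac{5}{2} - 1 = \frac{3}{2} \approx 1.5$)
$F 0 + \left(6 - 7\right) = \frac{3}{2} \cdot 0 + \left(6 - 7\right) = 0 + \left(6 - 7\right) = 0 - 1 = -1$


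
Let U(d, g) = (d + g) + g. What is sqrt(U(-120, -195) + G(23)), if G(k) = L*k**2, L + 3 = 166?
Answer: sqrt(85717) ≈ 292.77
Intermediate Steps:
U(d, g) = d + 2*g
L = 163 (L = -3 + 166 = 163)
G(k) = 163*k**2
sqrt(U(-120, -195) + G(23)) = sqrt((-120 + 2*(-195)) + 163*23**2) = sqrt((-120 - 390) + 163*529) = sqrt(-510 + 86227) = sqrt(85717)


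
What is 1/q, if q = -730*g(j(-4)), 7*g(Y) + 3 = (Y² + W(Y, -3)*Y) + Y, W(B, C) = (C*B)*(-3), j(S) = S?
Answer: -7/111690 ≈ -6.2673e-5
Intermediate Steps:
W(B, C) = -3*B*C (W(B, C) = (B*C)*(-3) = -3*B*C)
g(Y) = -3/7 + Y/7 + 10*Y²/7 (g(Y) = -3/7 + ((Y² + (-3*Y*(-3))*Y) + Y)/7 = -3/7 + ((Y² + (9*Y)*Y) + Y)/7 = -3/7 + ((Y² + 9*Y²) + Y)/7 = -3/7 + (10*Y² + Y)/7 = -3/7 + (Y + 10*Y²)/7 = -3/7 + (Y/7 + 10*Y²/7) = -3/7 + Y/7 + 10*Y²/7)
q = -111690/7 (q = -730*(-3/7 + (⅐)*(-4) + (10/7)*(-4)²) = -730*(-3/7 - 4/7 + (10/7)*16) = -730*(-3/7 - 4/7 + 160/7) = -730*153/7 = -111690/7 ≈ -15956.)
1/q = 1/(-111690/7) = -7/111690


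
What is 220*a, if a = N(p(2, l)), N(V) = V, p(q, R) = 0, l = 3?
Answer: 0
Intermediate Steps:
a = 0
220*a = 220*0 = 0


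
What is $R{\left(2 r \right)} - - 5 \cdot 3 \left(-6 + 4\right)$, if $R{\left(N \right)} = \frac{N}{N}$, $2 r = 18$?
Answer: $-29$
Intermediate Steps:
$r = 9$ ($r = \frac{1}{2} \cdot 18 = 9$)
$R{\left(N \right)} = 1$
$R{\left(2 r \right)} - - 5 \cdot 3 \left(-6 + 4\right) = 1 - - 5 \cdot 3 \left(-6 + 4\right) = 1 - - 5 \cdot 3 \left(-2\right) = 1 - \left(-5\right) \left(-6\right) = 1 - 30 = -29$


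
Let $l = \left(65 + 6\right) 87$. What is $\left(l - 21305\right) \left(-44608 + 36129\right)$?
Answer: $128270312$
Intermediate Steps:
$l = 6177$ ($l = 71 \cdot 87 = 6177$)
$\left(l - 21305\right) \left(-44608 + 36129\right) = \left(6177 - 21305\right) \left(-44608 + 36129\right) = \left(-15128\right) \left(-8479\right) = 128270312$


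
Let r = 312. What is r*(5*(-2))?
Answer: -3120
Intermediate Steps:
r*(5*(-2)) = 312*(5*(-2)) = 312*(-10) = -3120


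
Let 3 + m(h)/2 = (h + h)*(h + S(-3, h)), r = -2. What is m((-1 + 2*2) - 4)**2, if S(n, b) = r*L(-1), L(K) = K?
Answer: 100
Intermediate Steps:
S(n, b) = 2 (S(n, b) = -2*(-1) = 2)
m(h) = -6 + 4*h*(2 + h) (m(h) = -6 + 2*((h + h)*(h + 2)) = -6 + 2*((2*h)*(2 + h)) = -6 + 2*(2*h*(2 + h)) = -6 + 4*h*(2 + h))
m((-1 + 2*2) - 4)**2 = (-6 + 4*((-1 + 2*2) - 4)**2 + 8*((-1 + 2*2) - 4))**2 = (-6 + 4*((-1 + 4) - 4)**2 + 8*((-1 + 4) - 4))**2 = (-6 + 4*(3 - 4)**2 + 8*(3 - 4))**2 = (-6 + 4*(-1)**2 + 8*(-1))**2 = (-6 + 4*1 - 8)**2 = (-6 + 4 - 8)**2 = (-10)**2 = 100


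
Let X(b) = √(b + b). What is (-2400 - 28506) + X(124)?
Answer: -30906 + 2*√62 ≈ -30890.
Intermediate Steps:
X(b) = √2*√b (X(b) = √(2*b) = √2*√b)
(-2400 - 28506) + X(124) = (-2400 - 28506) + √2*√124 = -30906 + √2*(2*√31) = -30906 + 2*√62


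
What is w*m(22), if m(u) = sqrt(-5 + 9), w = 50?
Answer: 100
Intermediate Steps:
m(u) = 2 (m(u) = sqrt(4) = 2)
w*m(22) = 50*2 = 100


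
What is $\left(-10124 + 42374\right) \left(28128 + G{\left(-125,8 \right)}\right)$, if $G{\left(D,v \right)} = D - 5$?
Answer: $902935500$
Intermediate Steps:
$G{\left(D,v \right)} = -5 + D$
$\left(-10124 + 42374\right) \left(28128 + G{\left(-125,8 \right)}\right) = \left(-10124 + 42374\right) \left(28128 - 130\right) = 32250 \left(28128 - 130\right) = 32250 \cdot 27998 = 902935500$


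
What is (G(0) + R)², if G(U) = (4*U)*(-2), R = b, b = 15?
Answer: 225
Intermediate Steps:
R = 15
G(U) = -8*U
(G(0) + R)² = (-8*0 + 15)² = (0 + 15)² = 15² = 225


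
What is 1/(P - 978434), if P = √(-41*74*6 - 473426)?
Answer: -489217/478666791993 - I*√491630/957333583986 ≈ -1.022e-6 - 7.3241e-10*I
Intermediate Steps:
P = I*√491630 (P = √(-3034*6 - 473426) = √(-18204 - 473426) = √(-491630) = I*√491630 ≈ 701.16*I)
1/(P - 978434) = 1/(I*√491630 - 978434) = 1/(-978434 + I*√491630)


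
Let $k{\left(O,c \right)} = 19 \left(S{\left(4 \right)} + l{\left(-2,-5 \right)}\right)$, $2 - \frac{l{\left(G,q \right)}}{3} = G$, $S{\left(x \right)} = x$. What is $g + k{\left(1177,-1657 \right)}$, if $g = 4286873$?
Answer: $4287177$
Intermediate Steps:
$l{\left(G,q \right)} = 6 - 3 G$
$k{\left(O,c \right)} = 304$ ($k{\left(O,c \right)} = 19 \left(4 + \left(6 - -6\right)\right) = 19 \left(4 + \left(6 + 6\right)\right) = 19 \left(4 + 12\right) = 19 \cdot 16 = 304$)
$g + k{\left(1177,-1657 \right)} = 4286873 + 304 = 4287177$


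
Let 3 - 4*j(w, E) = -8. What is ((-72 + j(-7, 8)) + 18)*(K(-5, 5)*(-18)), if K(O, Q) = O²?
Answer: 46125/2 ≈ 23063.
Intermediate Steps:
j(w, E) = 11/4 (j(w, E) = ¾ - ¼*(-8) = ¾ + 2 = 11/4)
((-72 + j(-7, 8)) + 18)*(K(-5, 5)*(-18)) = ((-72 + 11/4) + 18)*((-5)²*(-18)) = (-277/4 + 18)*(25*(-18)) = -205/4*(-450) = 46125/2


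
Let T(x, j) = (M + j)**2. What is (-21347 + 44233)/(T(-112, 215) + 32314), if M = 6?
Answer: 22886/81155 ≈ 0.28200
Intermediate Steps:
T(x, j) = (6 + j)**2
(-21347 + 44233)/(T(-112, 215) + 32314) = (-21347 + 44233)/((6 + 215)**2 + 32314) = 22886/(221**2 + 32314) = 22886/(48841 + 32314) = 22886/81155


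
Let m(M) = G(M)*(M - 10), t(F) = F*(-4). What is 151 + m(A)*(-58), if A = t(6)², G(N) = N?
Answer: -18908777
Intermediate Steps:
t(F) = -4*F
A = 576 (A = (-4*6)² = (-24)² = 576)
m(M) = M*(-10 + M) (m(M) = M*(M - 10) = M*(-10 + M))
151 + m(A)*(-58) = 151 + (576*(-10 + 576))*(-58) = 151 + (576*566)*(-58) = 151 + 326016*(-58) = 151 - 18908928 = -18908777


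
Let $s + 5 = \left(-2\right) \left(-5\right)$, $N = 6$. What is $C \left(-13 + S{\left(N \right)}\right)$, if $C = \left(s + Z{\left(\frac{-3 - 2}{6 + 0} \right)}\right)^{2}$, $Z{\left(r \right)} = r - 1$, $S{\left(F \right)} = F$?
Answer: $- \frac{2527}{36} \approx -70.194$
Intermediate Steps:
$s = 5$ ($s = -5 - -10 = -5 + 10 = 5$)
$Z{\left(r \right)} = -1 + r$
$C = \frac{361}{36}$ ($C = \left(5 - \left(1 - \frac{-3 - 2}{6 + 0}\right)\right)^{2} = \left(5 - \left(1 + \frac{5}{6}\right)\right)^{2} = \left(5 - \frac{11}{6}\right)^{2} = \left(\frac{19}{6}\right)^{2} = \frac{361}{36} \approx 10.028$)
$C \left(-13 + S{\left(N \right)}\right) = \frac{361 \left(-13 + 6\right)}{36} = \frac{361}{36} \left(-7\right) = - \frac{2527}{36}$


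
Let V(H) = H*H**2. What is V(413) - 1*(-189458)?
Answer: 70634455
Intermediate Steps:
V(H) = H**3
V(413) - 1*(-189458) = 413**3 - 1*(-189458) = 70444997 + 189458 = 70634455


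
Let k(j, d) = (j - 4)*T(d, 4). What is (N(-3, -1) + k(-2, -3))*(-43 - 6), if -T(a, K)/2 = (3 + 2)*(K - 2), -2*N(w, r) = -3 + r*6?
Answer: -12201/2 ≈ -6100.5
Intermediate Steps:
N(w, r) = 3/2 - 3*r (N(w, r) = -(-3 + r*6)/2 = -(-3 + 6*r)/2 = 3/2 - 3*r)
T(a, K) = 20 - 10*K (T(a, K) = -2*(3 + 2)*(K - 2) = -10*(-2 + K) = -2*(-10 + 5*K) = 20 - 10*K)
k(j, d) = 80 - 20*j (k(j, d) = (j - 4)*(20 - 10*4) = (-4 + j)*(20 - 40) = (-4 + j)*(-20) = 80 - 20*j)
(N(-3, -1) + k(-2, -3))*(-43 - 6) = ((3/2 - 3*(-1)) + (80 - 20*(-2)))*(-43 - 6) = ((3/2 + 3) + (80 + 40))*(-49) = (9/2 + 120)*(-49) = (249/2)*(-49) = -12201/2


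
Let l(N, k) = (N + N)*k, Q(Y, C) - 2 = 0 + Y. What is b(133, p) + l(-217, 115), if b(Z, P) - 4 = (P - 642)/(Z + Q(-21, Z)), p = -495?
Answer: -1896807/38 ≈ -49916.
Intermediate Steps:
Q(Y, C) = 2 + Y (Q(Y, C) = 2 + (0 + Y) = 2 + Y)
l(N, k) = 2*N*k (l(N, k) = (2*N)*k = 2*N*k)
b(Z, P) = 4 + (-642 + P)/(-19 + Z) (b(Z, P) = 4 + (P - 642)/(Z + (2 - 21)) = 4 + (-642 + P)/(Z - 19) = 4 + (-642 + P)/(-19 + Z))
b(133, p) + l(-217, 115) = (-718 - 495 + 4*133)/(-19 + 133) + 2*(-217)*115 = (-718 - 495 + 532)/114 - 49910 = (1/114)*(-681) - 49910 = -227/38 - 49910 = -1896807/38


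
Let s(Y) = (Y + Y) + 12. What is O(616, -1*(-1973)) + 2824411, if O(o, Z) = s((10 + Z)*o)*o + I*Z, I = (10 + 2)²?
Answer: 1508038411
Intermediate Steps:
s(Y) = 12 + 2*Y (s(Y) = 2*Y + 12 = 12 + 2*Y)
I = 144 (I = 12² = 144)
O(o, Z) = 144*Z + o*(12 + 2*o*(10 + Z)) (O(o, Z) = (12 + 2*((10 + Z)*o))*o + 144*Z = (12 + 2*(o*(10 + Z)))*o + 144*Z = (12 + 2*o*(10 + Z))*o + 144*Z = o*(12 + 2*o*(10 + Z)) + 144*Z = 144*Z + o*(12 + 2*o*(10 + Z)))
O(616, -1*(-1973)) + 2824411 = (144*(-1*(-1973)) + 2*616*(6 + 616*(10 - 1*(-1973)))) + 2824411 = (144*1973 + 2*616*(6 + 616*(10 + 1973))) + 2824411 = (284112 + 2*616*(6 + 616*1983)) + 2824411 = (284112 + 2*616*(6 + 1221528)) + 2824411 = (284112 + 2*616*1221534) + 2824411 = (284112 + 1504929888) + 2824411 = 1505214000 + 2824411 = 1508038411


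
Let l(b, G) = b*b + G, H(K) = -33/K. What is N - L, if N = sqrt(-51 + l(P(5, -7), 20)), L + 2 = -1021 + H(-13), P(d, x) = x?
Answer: 13266/13 + 3*sqrt(2) ≈ 1024.7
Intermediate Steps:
l(b, G) = G + b**2 (l(b, G) = b**2 + G = G + b**2)
L = -13266/13 (L = -2 + (-1021 - 33/(-13)) = -2 + (-1021 - 33*(-1/13)) = -2 + (-1021 + 33/13) = -2 - 13240/13 = -13266/13 ≈ -1020.5)
N = 3*sqrt(2) (N = sqrt(-51 + (20 + (-7)**2)) = sqrt(-51 + (20 + 49)) = sqrt(-51 + 69) = sqrt(18) = 3*sqrt(2) ≈ 4.2426)
N - L = 3*sqrt(2) - 1*(-13266/13) = 3*sqrt(2) + 13266/13 = 13266/13 + 3*sqrt(2)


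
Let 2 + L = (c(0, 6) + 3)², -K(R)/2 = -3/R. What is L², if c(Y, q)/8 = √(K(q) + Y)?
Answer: 14161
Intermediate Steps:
K(R) = 6/R (K(R) = -(-6)/R = 6/R)
c(Y, q) = 8*√(Y + 6/q) (c(Y, q) = 8*√(6/q + Y) = 8*√(Y + 6/q))
L = 119 (L = -2 + (8*√(0 + 6/6) + 3)² = -2 + (8*√(0 + 6*(⅙)) + 3)² = -2 + (8*√(0 + 1) + 3)² = -2 + (8*√1 + 3)² = -2 + (8*1 + 3)² = -2 + (8 + 3)² = -2 + 11² = -2 + 121 = 119)
L² = 119² = 14161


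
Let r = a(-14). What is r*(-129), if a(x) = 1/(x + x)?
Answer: 129/28 ≈ 4.6071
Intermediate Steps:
a(x) = 1/(2*x)
r = -1/28 (r = (½)/(-14) = (½)*(-1/14) = -1/28 ≈ -0.035714)
r*(-129) = -1/28*(-129) = 129/28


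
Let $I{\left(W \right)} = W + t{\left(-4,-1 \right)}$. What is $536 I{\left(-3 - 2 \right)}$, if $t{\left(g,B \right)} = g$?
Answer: $-4824$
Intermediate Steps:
$I{\left(W \right)} = -4 + W$ ($I{\left(W \right)} = W - 4 = -4 + W$)
$536 I{\left(-3 - 2 \right)} = 536 \left(-4 - 5\right) = 536 \left(-9\right) = -4824$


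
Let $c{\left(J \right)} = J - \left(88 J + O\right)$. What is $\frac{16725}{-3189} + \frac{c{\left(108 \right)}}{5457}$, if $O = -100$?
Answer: $- \frac{40304423}{5800791} \approx -6.9481$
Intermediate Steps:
$c{\left(J \right)} = 100 - 87 J$ ($c{\left(J \right)} = J - \left(88 J - 100\right) = J - \left(-100 + 88 J\right) = 100 - 87 J$)
$\frac{16725}{-3189} + \frac{c{\left(108 \right)}}{5457} = \frac{16725}{-3189} + \frac{100 - 9396}{5457} = 16725 \left(- \frac{1}{3189}\right) + \left(100 - 9396\right) \frac{1}{5457} = - \frac{5575}{1063} - \frac{9296}{5457} = - \frac{40304423}{5800791}$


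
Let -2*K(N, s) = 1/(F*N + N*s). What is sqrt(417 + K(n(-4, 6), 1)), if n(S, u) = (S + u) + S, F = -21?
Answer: sqrt(166795)/20 ≈ 20.420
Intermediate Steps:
n(S, u) = u + 2*S
K(N, s) = -1/(2*(-21*N + N*s))
sqrt(417 + K(n(-4, 6), 1)) = sqrt(417 - 1/(2*(6 + 2*(-4))*(-21 + 1))) = sqrt(417 - 1/2/((6 - 8)*(-20))) = sqrt(417 - 1/2*(-1/20)/(-2)) = sqrt(417 - 1/2*(-1/2)*(-1/20)) = sqrt(417 - 1/80) = sqrt(33359/80) = sqrt(166795)/20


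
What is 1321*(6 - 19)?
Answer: -17173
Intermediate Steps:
1321*(6 - 19) = 1321*(-13) = -17173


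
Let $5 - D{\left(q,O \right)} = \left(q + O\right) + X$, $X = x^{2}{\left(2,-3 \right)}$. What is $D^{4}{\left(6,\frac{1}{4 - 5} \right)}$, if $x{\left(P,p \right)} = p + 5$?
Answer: $256$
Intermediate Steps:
$x{\left(P,p \right)} = 5 + p$
$X = 4$ ($X = \left(5 - 3\right)^{2} = 2^{2} = 4$)
$D{\left(q,O \right)} = 1 - O - q$ ($D{\left(q,O \right)} = 5 - \left(\left(q + O\right) + 4\right) = 5 - \left(\left(O + q\right) + 4\right) = 5 - \left(4 + O + q\right) = 1 - O - q$)
$D^{4}{\left(6,\frac{1}{4 - 5} \right)} = \left(1 - \frac{1}{4 - 5} - 6\right)^{4} = \left(1 - \frac{1}{-1} - 6\right)^{4} = \left(1 - -1 - 6\right)^{4} = \left(1 + 1 - 6\right)^{4} = \left(-4\right)^{4} = 256$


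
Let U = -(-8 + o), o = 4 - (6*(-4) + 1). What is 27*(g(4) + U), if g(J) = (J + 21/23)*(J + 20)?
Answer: 61425/23 ≈ 2670.7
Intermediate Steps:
o = 27 (o = 4 - (-24 + 1) = 4 - 1*(-23) = 4 + 23 = 27)
g(J) = (20 + J)*(21/23 + J) (g(J) = (J + 21*(1/23))*(20 + J) = (J + 21/23)*(20 + J) = (21/23 + J)*(20 + J) = (20 + J)*(21/23 + J))
U = -19 (U = -(-8 + 27) = -1*19 = -19)
27*(g(4) + U) = 27*((420/23 + 4² + (481/23)*4) - 19) = 27*((420/23 + 16 + 1924/23) - 19) = 27*(2712/23 - 19) = 27*(2275/23) = 61425/23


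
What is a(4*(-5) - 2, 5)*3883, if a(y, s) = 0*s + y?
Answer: -85426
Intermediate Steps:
a(y, s) = y (a(y, s) = 0 + y = y)
a(4*(-5) - 2, 5)*3883 = (4*(-5) - 2)*3883 = (-20 - 2)*3883 = -22*3883 = -85426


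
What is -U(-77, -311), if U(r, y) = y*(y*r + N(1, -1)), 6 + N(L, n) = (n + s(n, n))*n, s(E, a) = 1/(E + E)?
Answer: 14892235/2 ≈ 7.4461e+6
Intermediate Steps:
s(E, a) = 1/(2*E)
N(L, n) = -6 + n*(n + 1/(2*n)) (N(L, n) = -6 + (n + 1/(2*n))*n = -6 + n*(n + 1/(2*n)))
U(r, y) = y*(-9/2 + r*y) (U(r, y) = y*(y*r + (-11/2 + (-1)²)) = y*(r*y + (-11/2 + 1)) = y*(r*y - 9/2) = y*(-9/2 + r*y))
-U(-77, -311) = -(-311)*(-9 + 2*(-77)*(-311))/2 = -(-311)*(-9 + 47894)/2 = -(-311)*47885/2 = -1*(-14892235/2) = 14892235/2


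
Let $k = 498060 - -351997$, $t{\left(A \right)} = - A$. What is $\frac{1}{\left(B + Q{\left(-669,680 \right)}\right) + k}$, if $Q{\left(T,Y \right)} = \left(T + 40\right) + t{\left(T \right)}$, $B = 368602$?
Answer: $\frac{1}{1218699} \approx 8.2055 \cdot 10^{-7}$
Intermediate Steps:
$k = 850057$ ($k = 498060 + 351997 = 850057$)
$Q{\left(T,Y \right)} = 40$ ($Q{\left(T,Y \right)} = \left(T + 40\right) - T = \left(40 + T\right) - T = 40$)
$\frac{1}{\left(B + Q{\left(-669,680 \right)}\right) + k} = \frac{1}{\left(368602 + 40\right) + 850057} = \frac{1}{368642 + 850057} = \frac{1}{1218699}$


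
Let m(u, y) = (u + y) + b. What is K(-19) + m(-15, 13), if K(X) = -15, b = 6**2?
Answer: 19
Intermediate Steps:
b = 36
m(u, y) = 36 + u + y (m(u, y) = (u + y) + 36 = 36 + u + y)
K(-19) + m(-15, 13) = -15 + (36 - 15 + 13) = -15 + 34 = 19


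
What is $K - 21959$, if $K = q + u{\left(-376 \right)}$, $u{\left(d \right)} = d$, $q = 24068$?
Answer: $1733$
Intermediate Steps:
$K = 23692$ ($K = 24068 - 376 = 23692$)
$K - 21959 = 23692 - 21959 = 1733$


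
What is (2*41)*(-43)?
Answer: -3526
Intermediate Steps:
(2*41)*(-43) = 82*(-43) = -3526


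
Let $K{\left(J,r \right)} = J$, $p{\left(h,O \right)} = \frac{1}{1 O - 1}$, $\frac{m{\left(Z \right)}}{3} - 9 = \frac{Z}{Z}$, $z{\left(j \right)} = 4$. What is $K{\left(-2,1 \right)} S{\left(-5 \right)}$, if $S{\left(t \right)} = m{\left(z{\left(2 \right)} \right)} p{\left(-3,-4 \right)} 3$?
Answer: $36$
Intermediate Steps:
$m{\left(Z \right)} = 30$ ($m{\left(Z \right)} = 27 + 3 \frac{Z}{Z} = 27 + 3 \cdot 1 = 27 + 3 = 30$)
$p{\left(h,O \right)} = \frac{1}{-1 + O}$ ($p{\left(h,O \right)} = \frac{1}{O - 1} = \frac{1}{-1 + O}$)
$S{\left(t \right)} = -18$ ($S{\left(t \right)} = \frac{30}{-1 - 4} \cdot 3 = \frac{30}{-5} \cdot 3 = 30 \left(- \frac{1}{5}\right) 3 = \left(-6\right) 3 = -18$)
$K{\left(-2,1 \right)} S{\left(-5 \right)} = \left(-2\right) \left(-18\right) = 36$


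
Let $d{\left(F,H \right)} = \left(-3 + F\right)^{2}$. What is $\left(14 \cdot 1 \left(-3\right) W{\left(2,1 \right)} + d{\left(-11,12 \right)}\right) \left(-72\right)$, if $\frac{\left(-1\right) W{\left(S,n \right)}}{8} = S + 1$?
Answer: $-86688$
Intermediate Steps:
$W{\left(S,n \right)} = -8 - 8 S$ ($W{\left(S,n \right)} = - 8 \left(S + 1\right) = - 8 \left(1 + S\right) = -8 - 8 S$)
$\left(14 \cdot 1 \left(-3\right) W{\left(2,1 \right)} + d{\left(-11,12 \right)}\right) \left(-72\right) = \left(14 \cdot 1 \left(-3\right) \left(-8 - 16\right) + \left(-3 - 11\right)^{2}\right) \left(-72\right) = \left(14 \left(- 3 \left(-8 - 16\right)\right) + \left(-14\right)^{2}\right) \left(-72\right) = \left(14 \left(\left(-3\right) \left(-24\right)\right) + 196\right) \left(-72\right) = \left(14 \cdot 72 + 196\right) \left(-72\right) = \left(1008 + 196\right) \left(-72\right) = 1204 \left(-72\right) = -86688$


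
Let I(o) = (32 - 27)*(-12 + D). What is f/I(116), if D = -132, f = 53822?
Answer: -26911/360 ≈ -74.753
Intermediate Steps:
I(o) = -720 (I(o) = (32 - 27)*(-12 - 132) = 5*(-144) = -720)
f/I(116) = 53822/(-720) = 53822*(-1/720) = -26911/360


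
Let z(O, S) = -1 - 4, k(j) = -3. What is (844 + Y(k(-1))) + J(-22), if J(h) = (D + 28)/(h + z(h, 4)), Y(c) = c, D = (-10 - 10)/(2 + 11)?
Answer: 294847/351 ≈ 840.02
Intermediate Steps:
D = -20/13 ≈ -1.5385
z(O, S) = -5
J(h) = 344/(13*(-5 + h)) (J(h) = (-20/13 + 28)/(h - 5) = 344/(13*(-5 + h)))
(844 + Y(k(-1))) + J(-22) = (844 - 3) + 344/(13*(-5 - 22)) = 841 + (344/13)/(-27) = 841 + (344/13)*(-1/27) = 841 - 344/351 = 294847/351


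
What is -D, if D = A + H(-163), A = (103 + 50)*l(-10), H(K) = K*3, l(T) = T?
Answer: 2019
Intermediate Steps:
H(K) = 3*K
A = -1530 (A = (103 + 50)*(-10) = 153*(-10) = -1530)
D = -2019 (D = -1530 + 3*(-163) = -1530 - 489 = -2019)
-D = -1*(-2019) = 2019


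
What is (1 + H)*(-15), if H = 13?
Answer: -210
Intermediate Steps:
(1 + H)*(-15) = (1 + 13)*(-15) = 14*(-15) = -210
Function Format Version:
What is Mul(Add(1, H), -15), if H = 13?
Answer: -210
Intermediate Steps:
Mul(Add(1, H), -15) = Mul(Add(1, 13), -15) = Mul(14, -15) = -210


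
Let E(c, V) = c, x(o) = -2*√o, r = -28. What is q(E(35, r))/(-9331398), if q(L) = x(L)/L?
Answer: √35/163299465 ≈ 3.6228e-8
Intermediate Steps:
q(L) = -2/√L (q(L) = (-2*√L)/L = -2/√L)
q(E(35, r))/(-9331398) = -2*√35/35/(-9331398) = -2*√35/35*(-1/9331398) = √35/163299465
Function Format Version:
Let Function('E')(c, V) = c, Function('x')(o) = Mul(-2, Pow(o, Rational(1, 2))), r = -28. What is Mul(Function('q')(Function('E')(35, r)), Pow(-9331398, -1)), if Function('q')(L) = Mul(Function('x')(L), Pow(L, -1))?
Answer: Mul(Rational(1, 163299465), Pow(35, Rational(1, 2))) ≈ 3.6228e-8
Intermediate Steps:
Function('q')(L) = Mul(-2, Pow(L, Rational(-1, 2))) (Function('q')(L) = Mul(Mul(-2, Pow(L, Rational(1, 2))), Pow(L, -1)) = Mul(-2, Pow(L, Rational(-1, 2))))
Mul(Function('q')(Function('E')(35, r)), Pow(-9331398, -1)) = Mul(Mul(-2, Pow(35, Rational(-1, 2))), Pow(-9331398, -1)) = Mul(Mul(-2, Mul(Rational(1, 35), Pow(35, Rational(1, 2)))), Rational(-1, 9331398)) = Mul(Mul(Rational(-2, 35), Pow(35, Rational(1, 2))), Rational(-1, 9331398)) = Mul(Rational(1, 163299465), Pow(35, Rational(1, 2)))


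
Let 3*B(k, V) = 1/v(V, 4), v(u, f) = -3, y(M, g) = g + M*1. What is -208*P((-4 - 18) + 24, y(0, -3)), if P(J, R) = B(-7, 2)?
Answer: 208/9 ≈ 23.111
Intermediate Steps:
y(M, g) = M + g (y(M, g) = g + M = M + g)
B(k, V) = -⅑ (B(k, V) = (⅓)/(-3) = (⅓)*(-⅓) = -⅑)
P(J, R) = -⅑
-208*P((-4 - 18) + 24, y(0, -3)) = -208*(-⅑) = 208/9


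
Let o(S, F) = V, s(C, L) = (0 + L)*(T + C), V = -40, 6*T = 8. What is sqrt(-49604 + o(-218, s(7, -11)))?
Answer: 6*I*sqrt(1379) ≈ 222.81*I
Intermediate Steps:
T = 4/3 (T = (1/6)*8 = 4/3 ≈ 1.3333)
s(C, L) = L*(4/3 + C) (s(C, L) = (0 + L)*(4/3 + C) = L*(4/3 + C))
o(S, F) = -40
sqrt(-49604 + o(-218, s(7, -11))) = sqrt(-49604 - 40) = sqrt(-49644) = 6*I*sqrt(1379)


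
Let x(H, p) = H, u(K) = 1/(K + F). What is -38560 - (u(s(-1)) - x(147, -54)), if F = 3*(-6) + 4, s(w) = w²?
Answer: -499368/13 ≈ -38413.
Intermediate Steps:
F = -14 (F = -18 + 4 = -14)
u(K) = 1/(-14 + K) (u(K) = 1/(K - 14) = 1/(-14 + K))
-38560 - (u(s(-1)) - x(147, -54)) = -38560 - (1/(-14 + (-1)²) - 1*147) = -38560 - (1/(-14 + 1) - 147) = -38560 - (1/(-13) - 147) = -38560 - (-1/13 - 147) = -38560 - 1*(-1912/13) = -38560 + 1912/13 = -499368/13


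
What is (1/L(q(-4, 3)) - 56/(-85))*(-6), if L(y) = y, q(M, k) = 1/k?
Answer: -1866/85 ≈ -21.953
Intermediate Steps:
(1/L(q(-4, 3)) - 56/(-85))*(-6) = (1/1/3 - 56/(-85))*(-6) = (1/(⅓) - 56*(-1/85))*(-6) = (1*3 + 56/85)*(-6) = (3 + 56/85)*(-6) = (311/85)*(-6) = -1866/85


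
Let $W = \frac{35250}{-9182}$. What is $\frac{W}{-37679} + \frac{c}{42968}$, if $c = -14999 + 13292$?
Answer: $- \frac{7183582203}{181287534872} \approx -0.039625$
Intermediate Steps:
$c = -1707$
$W = - \frac{17625}{4591}$ ($W = 35250 \left(- \frac{1}{9182}\right) = - \frac{17625}{4591} \approx -3.839$)
$\frac{W}{-37679} + \frac{c}{42968} = - \frac{17625}{4591 \left(-37679\right)} - \frac{1707}{42968} = \left(- \frac{17625}{4591}\right) \left(- \frac{1}{37679}\right) - \frac{1707}{42968} = \frac{17625}{172984289} - \frac{1707}{42968} = - \frac{7183582203}{181287534872}$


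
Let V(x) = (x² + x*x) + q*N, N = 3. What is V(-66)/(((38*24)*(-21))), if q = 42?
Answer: -491/1064 ≈ -0.46147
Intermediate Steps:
V(x) = 126 + 2*x² (V(x) = (x² + x*x) + 42*3 = (x² + x²) + 126 = 2*x² + 126 = 126 + 2*x²)
V(-66)/(((38*24)*(-21))) = (126 + 2*(-66)²)/(((38*24)*(-21))) = (126 + 2*4356)/((912*(-21))) = (126 + 8712)/(-19152) = 8838*(-1/19152) = -491/1064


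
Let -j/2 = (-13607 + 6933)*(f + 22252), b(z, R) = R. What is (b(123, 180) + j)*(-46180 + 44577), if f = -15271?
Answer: -149371656504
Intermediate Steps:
j = 93182388 (j = -2*(-13607 + 6933)*(-15271 + 22252) = -(-13348)*6981 = -2*(-46591194) = 93182388)
(b(123, 180) + j)*(-46180 + 44577) = (180 + 93182388)*(-46180 + 44577) = 93182568*(-1603) = -149371656504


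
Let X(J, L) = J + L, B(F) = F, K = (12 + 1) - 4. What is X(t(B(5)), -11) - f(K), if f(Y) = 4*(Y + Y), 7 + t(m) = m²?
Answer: -65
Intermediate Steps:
K = 9 (K = 13 - 4 = 9)
t(m) = -7 + m²
f(Y) = 8*Y (f(Y) = 4*(2*Y) = 8*Y)
X(t(B(5)), -11) - f(K) = ((-7 + 5²) - 11) - 8*9 = ((-7 + 25) - 11) - 1*72 = (18 - 11) - 72 = 7 - 72 = -65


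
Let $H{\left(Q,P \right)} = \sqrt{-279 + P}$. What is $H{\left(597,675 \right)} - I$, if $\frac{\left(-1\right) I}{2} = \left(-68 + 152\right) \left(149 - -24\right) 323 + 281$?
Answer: $9388234 + 6 \sqrt{11} \approx 9.3883 \cdot 10^{6}$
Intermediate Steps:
$I = -9388234$ ($I = - 2 \left(\left(-68 + 152\right) \left(149 - -24\right) 323 + 281\right) = - 2 \left(84 \left(149 + 24\right) 323 + 281\right) = - 2 \left(84 \cdot 173 \cdot 323 + 281\right) = - 2 \left(14532 \cdot 323 + 281\right) = - 2 \left(4693836 + 281\right) = \left(-2\right) 4694117 = -9388234$)
$H{\left(597,675 \right)} - I = \sqrt{-279 + 675} - -9388234 = \sqrt{396} + 9388234 = 6 \sqrt{11} + 9388234 = 9388234 + 6 \sqrt{11}$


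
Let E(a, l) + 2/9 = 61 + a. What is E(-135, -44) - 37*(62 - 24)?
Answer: -13322/9 ≈ -1480.2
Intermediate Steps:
E(a, l) = 547/9 + a (E(a, l) = -2/9 + (61 + a) = 547/9 + a)
E(-135, -44) - 37*(62 - 24) = (547/9 - 135) - 37*(62 - 24) = -668/9 - 37*38 = -668/9 - 1*1406 = -668/9 - 1406 = -13322/9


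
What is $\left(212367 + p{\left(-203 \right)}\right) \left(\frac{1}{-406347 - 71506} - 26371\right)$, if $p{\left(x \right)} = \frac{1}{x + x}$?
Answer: $- \frac{543255310744502732}{97004159} \approx -5.6003 \cdot 10^{9}$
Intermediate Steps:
$p{\left(x \right)} = \frac{1}{2 x}$
$\left(212367 + p{\left(-203 \right)}\right) \left(\frac{1}{-406347 - 71506} - 26371\right) = \left(212367 + \frac{1}{2 \left(-203\right)}\right) \left(\frac{1}{-406347 - 71506} - 26371\right) = \left(212367 + \frac{1}{2} \left(- \frac{1}{203}\right)\right) \left(\frac{1}{-477853} - 26371\right) = \left(212367 - \frac{1}{406}\right) \left(- \frac{1}{477853} - 26371\right) = \frac{86221001}{406} \left(- \frac{12601461464}{477853}\right) = - \frac{543255310744502732}{97004159}$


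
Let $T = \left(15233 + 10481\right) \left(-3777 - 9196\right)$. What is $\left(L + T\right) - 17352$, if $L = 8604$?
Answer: $-333596470$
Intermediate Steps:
$T = -333587722$ ($T = 25714 \left(-12973\right) = -333587722$)
$\left(L + T\right) - 17352 = \left(8604 - 333587722\right) - 17352 = -333579118 - 17352 = -333596470$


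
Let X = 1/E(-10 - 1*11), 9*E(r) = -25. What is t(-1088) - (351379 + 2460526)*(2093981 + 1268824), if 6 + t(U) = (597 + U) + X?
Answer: -236397204850559/25 ≈ -9.4559e+12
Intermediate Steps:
E(r) = -25/9 (E(r) = (⅑)*(-25) = -25/9)
X = -9/25 (X = 1/(-25/9) = -9/25 ≈ -0.36000)
t(U) = 14766/25 + U (t(U) = -6 + ((597 + U) - 9/25) = -6 + (14916/25 + U) = 14766/25 + U)
t(-1088) - (351379 + 2460526)*(2093981 + 1268824) = (14766/25 - 1088) - (351379 + 2460526)*(2093981 + 1268824) = -12434/25 - 2811905*3362805 = -12434/25 - 1*9455888193525 = -12434/25 - 9455888193525 = -236397204850559/25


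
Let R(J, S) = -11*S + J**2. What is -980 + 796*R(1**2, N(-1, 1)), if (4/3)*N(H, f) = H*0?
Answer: -184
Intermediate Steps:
N(H, f) = 0 (N(H, f) = 3*(H*0)/4 = (3/4)*0 = 0)
R(J, S) = J**2 - 11*S
-980 + 796*R(1**2, N(-1, 1)) = -980 + 796*((1**2)**2 - 11*0) = -980 + 796*(1**2 + 0) = -980 + 796*(1 + 0) = -980 + 796*1 = -980 + 796 = -184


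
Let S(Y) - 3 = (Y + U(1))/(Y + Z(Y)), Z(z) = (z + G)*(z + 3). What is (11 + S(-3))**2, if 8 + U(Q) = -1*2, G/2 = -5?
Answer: 3025/9 ≈ 336.11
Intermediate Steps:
G = -10 (G = 2*(-5) = -10)
U(Q) = -10 (U(Q) = -8 - 1*2 = -8 - 2 = -10)
Z(z) = (-10 + z)*(3 + z) (Z(z) = (z - 10)*(z + 3) = (-10 + z)*(3 + z))
S(Y) = 3 + (-10 + Y)/(-30 + Y**2 - 6*Y) (S(Y) = 3 + (Y - 10)/(Y + (-30 + Y**2 - 7*Y)) = 3 + (-10 + Y)/(-30 + Y**2 - 6*Y))
(11 + S(-3))**2 = (11 + (100 - 3*(-3)**2 + 17*(-3))/(30 - 1*(-3)**2 + 6*(-3)))**2 = (11 + (100 - 3*9 - 51)/(30 - 1*9 - 18))**2 = (11 + (100 - 27 - 51)/(30 - 9 - 18))**2 = (11 + 22/3)**2 = (55/3)**2 = 3025/9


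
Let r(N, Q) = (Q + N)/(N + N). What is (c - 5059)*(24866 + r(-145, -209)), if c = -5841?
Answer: -7860528460/29 ≈ -2.7105e+8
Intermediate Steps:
r(N, Q) = (N + Q)/(2*N) (r(N, Q) = (N + Q)/((2*N)) = (N + Q)*(1/(2*N)) = (N + Q)/(2*N))
(c - 5059)*(24866 + r(-145, -209)) = (-5841 - 5059)*(24866 + (½)*(-145 - 209)/(-145)) = -10900*(24866 + (½)*(-1/145)*(-354)) = -10900*(24866 + 177/145) = -10900*3605747/145 = -7860528460/29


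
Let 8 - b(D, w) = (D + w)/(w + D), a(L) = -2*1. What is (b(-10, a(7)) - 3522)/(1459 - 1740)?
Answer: 3515/281 ≈ 12.509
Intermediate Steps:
a(L) = -2
b(D, w) = 7 (b(D, w) = 8 - (D + w)/(w + D) = 8 - (D + w)/(D + w) = 8 - 1*1 = 8 - 1 = 7)
(b(-10, a(7)) - 3522)/(1459 - 1740) = (7 - 3522)/(1459 - 1740) = -3515/(-281) = -3515*(-1/281) = 3515/281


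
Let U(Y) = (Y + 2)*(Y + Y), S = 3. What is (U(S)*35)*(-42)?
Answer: -44100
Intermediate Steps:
U(Y) = 2*Y*(2 + Y) (U(Y) = (2 + Y)*(2*Y) = 2*Y*(2 + Y))
(U(S)*35)*(-42) = ((2*3*(2 + 3))*35)*(-42) = ((2*3*5)*35)*(-42) = (30*35)*(-42) = 1050*(-42) = -44100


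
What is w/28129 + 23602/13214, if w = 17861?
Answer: 449957956/185848303 ≈ 2.4211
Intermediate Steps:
w/28129 + 23602/13214 = 17861/28129 + 23602/13214 = 17861*(1/28129) + 23602*(1/13214) = 17861/28129 + 11801/6607 = 449957956/185848303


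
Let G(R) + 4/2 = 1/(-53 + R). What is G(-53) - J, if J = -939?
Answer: 99321/106 ≈ 936.99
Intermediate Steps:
G(R) = -2 + 1/(-53 + R)
G(-53) - J = (107 - 2*(-53))/(-53 - 53) - 1*(-939) = (107 + 106)/(-106) + 939 = -1/106*213 + 939 = -213/106 + 939 = 99321/106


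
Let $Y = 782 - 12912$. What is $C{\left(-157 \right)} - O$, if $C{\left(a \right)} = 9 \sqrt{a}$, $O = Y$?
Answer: $12130 + 9 i \sqrt{157} \approx 12130.0 + 112.77 i$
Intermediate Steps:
$Y = -12130$
$O = -12130$
$C{\left(-157 \right)} - O = 9 \sqrt{-157} - -12130 = 9 i \sqrt{157} + 12130 = 12130 + 9 i \sqrt{157}$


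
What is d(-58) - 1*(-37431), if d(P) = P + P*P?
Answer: 40737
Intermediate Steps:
d(P) = P + P**2
d(-58) - 1*(-37431) = -58*(1 - 58) - 1*(-37431) = -58*(-57) + 37431 = 3306 + 37431 = 40737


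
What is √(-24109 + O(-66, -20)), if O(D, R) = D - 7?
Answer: I*√24182 ≈ 155.51*I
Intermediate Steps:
O(D, R) = -7 + D
√(-24109 + O(-66, -20)) = √(-24109 + (-7 - 66)) = √(-24109 - 73) = √(-24182) = I*√24182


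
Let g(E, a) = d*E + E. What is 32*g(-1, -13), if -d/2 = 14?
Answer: 864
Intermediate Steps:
d = -28 (d = -2*14 = -28)
g(E, a) = -27*E (g(E, a) = -28*E + E = -27*E)
32*g(-1, -13) = 32*(-27*(-1)) = 32*27 = 864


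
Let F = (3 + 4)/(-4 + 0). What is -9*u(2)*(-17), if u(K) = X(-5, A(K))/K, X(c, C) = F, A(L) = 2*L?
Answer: -1071/8 ≈ -133.88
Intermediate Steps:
F = -7/4 (F = 7/(-4) = 7*(-¼) = -7/4 ≈ -1.7500)
X(c, C) = -7/4
u(K) = -7/(4*K)
-9*u(2)*(-17) = -(-63)/(4*2)*(-17) = -9*(-7/8)*(-17) = (63/8)*(-17) = -1071/8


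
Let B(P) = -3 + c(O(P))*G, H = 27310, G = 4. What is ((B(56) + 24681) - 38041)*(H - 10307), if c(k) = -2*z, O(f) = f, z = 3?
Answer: -227619161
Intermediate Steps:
c(k) = -6 (c(k) = -2*3 = -6)
B(P) = -27 (B(P) = -3 - 6*4 = -3 - 24 = -27)
((B(56) + 24681) - 38041)*(H - 10307) = ((-27 + 24681) - 38041)*(27310 - 10307) = (24654 - 38041)*17003 = -13387*17003 = -227619161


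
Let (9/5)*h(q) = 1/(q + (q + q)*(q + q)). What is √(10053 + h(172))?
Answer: √317668051006267/177762 ≈ 100.26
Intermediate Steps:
h(q) = 5/(9*(q + 4*q²)) (h(q) = 5/(9*(q + (q + q)*(q + q))) = 5/(9*(q + (2*q)*(2*q))) = 5/(9*(q + 4*q²)))
√(10053 + h(172)) = √(10053 + (5/9)/(172*(1 + 4*172))) = √(10053 + (5/9)*(1/172)/(1 + 688)) = √(10053 + (5/9)*(1/172)/689) = √(10053 + (5/9)*(1/172)*(1/689)) = √(10053 + 5/1066572) = √(10722248321/1066572) = √317668051006267/177762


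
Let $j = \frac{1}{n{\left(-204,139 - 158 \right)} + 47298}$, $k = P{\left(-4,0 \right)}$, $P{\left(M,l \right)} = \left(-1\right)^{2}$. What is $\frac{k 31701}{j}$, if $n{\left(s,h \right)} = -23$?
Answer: $1498664775$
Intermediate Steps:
$P{\left(M,l \right)} = 1$
$k = 1$
$j = \frac{1}{47275}$ ($j = \frac{1}{-23 + 47298} = \frac{1}{47275} \approx 2.1153 \cdot 10^{-5}$)
$\frac{k 31701}{j} = 1 \cdot 31701 \frac{1}{\frac{1}{47275}} = 31701 \cdot 47275 = 1498664775$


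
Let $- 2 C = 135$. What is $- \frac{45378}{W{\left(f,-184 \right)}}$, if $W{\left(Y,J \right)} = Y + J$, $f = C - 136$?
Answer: $\frac{90756}{775} \approx 117.1$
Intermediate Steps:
$C = - \frac{135}{2}$ ($C = \left(- \frac{1}{2}\right) 135 = - \frac{135}{2} \approx -67.5$)
$f = - \frac{407}{2}$ ($f = - \frac{135}{2} - 136 = - \frac{407}{2} \approx -203.5$)
$W{\left(Y,J \right)} = J + Y$
$- \frac{45378}{W{\left(f,-184 \right)}} = - \frac{45378}{-184 - \frac{407}{2}} = - \frac{45378}{- \frac{775}{2}} = \left(-45378\right) \left(- \frac{2}{775}\right) = \frac{90756}{775}$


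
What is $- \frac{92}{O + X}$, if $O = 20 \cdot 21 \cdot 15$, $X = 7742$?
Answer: $- \frac{46}{7021} \approx -0.0065518$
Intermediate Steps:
$O = 6300$ ($O = 420 \cdot 15 = 6300$)
$- \frac{92}{O + X} = - \frac{92}{6300 + 7742} = - \frac{92}{14042} = \left(-92\right) \frac{1}{14042} = - \frac{46}{7021}$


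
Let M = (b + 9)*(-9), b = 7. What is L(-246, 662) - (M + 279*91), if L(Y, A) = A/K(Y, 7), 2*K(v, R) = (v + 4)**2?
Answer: -369611714/14641 ≈ -25245.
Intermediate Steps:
M = -144 (M = (7 + 9)*(-9) = 16*(-9) = -144)
K(v, R) = (4 + v)**2/2 (K(v, R) = (v + 4)**2/2 = (4 + v)**2/2)
L(Y, A) = 2*A/(4 + Y)**2 (L(Y, A) = A/(((4 + Y)**2/2)) = A*(2/(4 + Y)**2) = 2*A/(4 + Y)**2)
L(-246, 662) - (M + 279*91) = 2*662/(4 - 246)**2 - (-144 + 279*91) = 2*662/(-242)**2 - (-144 + 25389) = 2*662*(1/58564) - 1*25245 = 331/14641 - 25245 = -369611714/14641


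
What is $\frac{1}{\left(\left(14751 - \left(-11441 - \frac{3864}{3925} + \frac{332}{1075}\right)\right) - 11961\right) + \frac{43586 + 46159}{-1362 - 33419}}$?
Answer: $\frac{5870163275}{83527112862018} \approx 7.0279 \cdot 10^{-5}$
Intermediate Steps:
$\frac{1}{\left(\left(14751 - \left(-11441 - \frac{3864}{3925} + \frac{332}{1075}\right)\right) - 11961\right) + \frac{43586 + 46159}{-1362 - 33419}} = \frac{1}{\left(\left(14751 - \left(-11441 - \frac{3864}{3925} + \frac{332}{1075}\right)\right) - 11961\right) + \frac{89745}{-34781}} = \frac{1}{\left(\left(14751 + \left(11441 - \left(\frac{332}{1075} - \frac{3864}{3925}\right)\right)\right) - 11961\right) + 89745 \left(- \frac{1}{34781}\right)} = \frac{1}{\left(\left(14751 + \left(11441 - - \frac{114028}{168775}\right)\right) - 11961\right) - \frac{89745}{34781}} = \frac{1}{\left(\left(14751 + \left(11441 + \frac{114028}{168775}\right)\right) - 11961\right) - \frac{89745}{34781}} = \frac{1}{\left(\left(14751 + \frac{1931068803}{168775}\right) - 11961\right) - \frac{89745}{34781}} = \frac{1}{\left(\frac{4420668828}{168775} - 11961\right) - \frac{89745}{34781}} = \frac{1}{\frac{2401951053}{168775} - \frac{89745}{34781}} = \frac{1}{\frac{83527112862018}{5870163275}} = \frac{5870163275}{83527112862018}$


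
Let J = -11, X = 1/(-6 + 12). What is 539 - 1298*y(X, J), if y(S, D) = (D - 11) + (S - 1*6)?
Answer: 110000/3 ≈ 36667.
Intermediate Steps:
X = ⅙ (X = 1/6 = ⅙ ≈ 0.16667)
y(S, D) = -17 + D + S (y(S, D) = (-11 + D) + (S - 6) = (-11 + D) + (-6 + S) = -17 + D + S)
539 - 1298*y(X, J) = 539 - 1298*(-17 - 11 + ⅙) = 539 - 1298*(-167/6) = 539 + 108383/3 = 110000/3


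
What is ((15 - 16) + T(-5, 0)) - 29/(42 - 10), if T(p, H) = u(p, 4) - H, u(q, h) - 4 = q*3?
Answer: -413/32 ≈ -12.906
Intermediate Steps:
u(q, h) = 4 + 3*q (u(q, h) = 4 + q*3 = 4 + 3*q)
T(p, H) = 4 - H + 3*p (T(p, H) = (4 + 3*p) - H = 4 - H + 3*p)
((15 - 16) + T(-5, 0)) - 29/(42 - 10) = ((15 - 16) + (4 - 1*0 + 3*(-5))) - 29/(42 - 10) = (-1 + (4 + 0 - 15)) - 29/32 = (-1 - 11) - 29*1/32 = -12 - 29/32 = -413/32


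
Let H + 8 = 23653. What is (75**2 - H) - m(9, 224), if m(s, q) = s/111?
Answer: -666743/37 ≈ -18020.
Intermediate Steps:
m(s, q) = s/111 (m(s, q) = s*(1/111) = s/111)
H = 23645 (H = -8 + 23653 = 23645)
(75**2 - H) - m(9, 224) = (75**2 - 1*23645) - 9/111 = (5625 - 23645) - 1*3/37 = -18020 - 3/37 = -666743/37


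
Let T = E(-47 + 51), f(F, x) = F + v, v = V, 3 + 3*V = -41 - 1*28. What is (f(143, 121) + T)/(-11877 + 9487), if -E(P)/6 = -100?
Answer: -719/2390 ≈ -0.30084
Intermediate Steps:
E(P) = 600 (E(P) = -6*(-100) = 600)
V = -24 (V = -1 + (-41 - 1*28)/3 = -1 + (-41 - 28)/3 = -1 + (⅓)*(-69) = -1 - 23 = -24)
v = -24
f(F, x) = -24 + F (f(F, x) = F - 24 = -24 + F)
T = 600
(f(143, 121) + T)/(-11877 + 9487) = ((-24 + 143) + 600)/(-11877 + 9487) = (119 + 600)/(-2390) = 719*(-1/2390) = -719/2390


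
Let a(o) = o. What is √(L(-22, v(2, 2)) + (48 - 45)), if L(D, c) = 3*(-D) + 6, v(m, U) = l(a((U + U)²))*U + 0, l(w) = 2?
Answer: 5*√3 ≈ 8.6602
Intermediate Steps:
v(m, U) = 2*U (v(m, U) = 2*U + 0 = 2*U)
L(D, c) = 6 - 3*D (L(D, c) = -3*D + 6 = 6 - 3*D)
√(L(-22, v(2, 2)) + (48 - 45)) = √((6 - 3*(-22)) + (48 - 45)) = √((6 + 66) + 3) = √(72 + 3) = √75 = 5*√3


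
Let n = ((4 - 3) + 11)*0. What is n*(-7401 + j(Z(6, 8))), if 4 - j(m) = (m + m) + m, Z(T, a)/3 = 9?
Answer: 0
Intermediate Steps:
Z(T, a) = 27 (Z(T, a) = 3*9 = 27)
j(m) = 4 - 3*m (j(m) = 4 - ((m + m) + m) = 4 - (2*m + m) = 4 - 3*m)
n = 0 (n = (1 + 11)*0 = 12*0 = 0)
n*(-7401 + j(Z(6, 8))) = 0*(-7401 + (4 - 3*27)) = 0*(-7401 + (4 - 81)) = 0*(-7401 - 77) = 0*(-7478) = 0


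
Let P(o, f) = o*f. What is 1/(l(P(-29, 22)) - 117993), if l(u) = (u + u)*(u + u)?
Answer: 1/1510183 ≈ 6.6217e-7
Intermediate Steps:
P(o, f) = f*o
l(u) = 4*u² (l(u) = (2*u)*(2*u) = 4*u²)
1/(l(P(-29, 22)) - 117993) = 1/(4*(22*(-29))² - 117993) = 1/(4*(-638)² - 117993) = 1/(4*407044 - 117993) = 1/(1628176 - 117993) = 1/1510183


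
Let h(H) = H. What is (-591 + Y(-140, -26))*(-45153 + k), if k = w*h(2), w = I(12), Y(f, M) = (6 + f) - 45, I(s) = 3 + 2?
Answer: 34760110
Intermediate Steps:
I(s) = 5
Y(f, M) = -39 + f
w = 5
k = 10 (k = 5*2 = 10)
(-591 + Y(-140, -26))*(-45153 + k) = (-591 + (-39 - 140))*(-45153 + 10) = (-591 - 179)*(-45143) = -770*(-45143) = 34760110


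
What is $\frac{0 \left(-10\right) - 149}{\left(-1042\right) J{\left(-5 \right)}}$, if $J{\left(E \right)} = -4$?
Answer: $- \frac{149}{4168} \approx -0.035749$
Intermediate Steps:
$\frac{0 \left(-10\right) - 149}{\left(-1042\right) J{\left(-5 \right)}} = \frac{0 \left(-10\right) - 149}{\left(-1042\right) \left(-4\right)} = \frac{0 - 149}{4168} = \left(-149\right) \frac{1}{4168} = - \frac{149}{4168}$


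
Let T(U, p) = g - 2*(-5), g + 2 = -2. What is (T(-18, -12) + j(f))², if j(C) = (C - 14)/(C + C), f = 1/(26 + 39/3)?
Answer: 284089/4 ≈ 71022.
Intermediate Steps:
f = 1/39 (f = 1/(26 + 39*(⅓)) = 1/(26 + 13) = 1/39 ≈ 0.025641)
j(C) = (-14 + C)/(2*C) (j(C) = (-14 + C)/((2*C)) = (-14 + C)*(1/(2*C)) = (-14 + C)/(2*C))
g = -4 (g = -2 - 2 = -4)
T(U, p) = 6 (T(U, p) = -4 - 2*(-5) = -4 + 10 = 6)
(T(-18, -12) + j(f))² = (6 + (-14 + 1/39)/(2*(1/39)))² = (6 + (½)*39*(-545/39))² = (6 - 545/2)² = (-533/2)² = 284089/4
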